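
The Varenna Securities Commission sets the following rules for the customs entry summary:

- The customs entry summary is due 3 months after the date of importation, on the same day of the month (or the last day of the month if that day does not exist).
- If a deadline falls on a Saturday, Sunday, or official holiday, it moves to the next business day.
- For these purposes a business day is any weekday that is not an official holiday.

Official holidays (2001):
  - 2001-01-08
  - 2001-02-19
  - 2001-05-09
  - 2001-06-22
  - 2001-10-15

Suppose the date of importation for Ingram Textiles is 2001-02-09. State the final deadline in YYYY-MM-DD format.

3 months from 2001-02-09 is 2001-05-09.
2001-05-09 falls on a listed holiday. Rolling to the next business day gives 2001-05-10, a Thursday.
The final due date is 2001-05-10.

2001-05-10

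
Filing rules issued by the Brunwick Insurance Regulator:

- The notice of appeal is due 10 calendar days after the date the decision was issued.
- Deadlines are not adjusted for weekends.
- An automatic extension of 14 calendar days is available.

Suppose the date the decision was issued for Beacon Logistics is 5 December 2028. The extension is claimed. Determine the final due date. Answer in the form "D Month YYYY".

Trigger date 5 December 2028 + 10 calendar days = 15 December 2028.
15 December 2028 falls on a Friday. The rules make no weekend/holiday allowance, so it remains 15 December 2028.
The 14-calendar-day extension moves the deadline from 15 December 2028 to 29 December 2028.
29 December 2028 falls on a Friday. The rules make no weekend/holiday allowance, so it remains 29 December 2028.
The final due date is 29 December 2028.

29 December 2028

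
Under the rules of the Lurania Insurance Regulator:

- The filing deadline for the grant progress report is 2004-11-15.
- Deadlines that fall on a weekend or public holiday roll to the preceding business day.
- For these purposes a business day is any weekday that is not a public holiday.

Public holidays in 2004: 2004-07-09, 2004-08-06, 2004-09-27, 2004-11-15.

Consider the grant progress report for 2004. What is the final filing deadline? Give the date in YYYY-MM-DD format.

The statutory due date is 2004-11-15.
2004-11-15 falls on a listed holiday. Rolling to the preceding business day gives 2004-11-12, a Friday.
Final deadline: 2004-11-12.

2004-11-12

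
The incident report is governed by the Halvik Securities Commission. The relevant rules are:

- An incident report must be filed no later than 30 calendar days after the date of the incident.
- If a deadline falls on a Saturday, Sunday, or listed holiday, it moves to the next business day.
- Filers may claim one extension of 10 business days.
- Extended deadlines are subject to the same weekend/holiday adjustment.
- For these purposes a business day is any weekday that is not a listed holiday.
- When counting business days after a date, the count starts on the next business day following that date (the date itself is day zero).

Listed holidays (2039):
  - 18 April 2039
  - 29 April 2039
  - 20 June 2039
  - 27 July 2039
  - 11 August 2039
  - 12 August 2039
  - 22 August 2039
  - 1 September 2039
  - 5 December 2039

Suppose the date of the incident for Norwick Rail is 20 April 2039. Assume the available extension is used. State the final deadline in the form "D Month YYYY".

Trigger date 20 April 2039 + 30 calendar days = 20 May 2039.
Since 20 May 2039 is a Friday and not a holiday, the date is unchanged.
Counting 10 further business days from 20 May 2039 reaches 3 June 2039.
Since 3 June 2039 is a Friday and not a holiday, the date is unchanged.
So the filing is due 3 June 2039.

3 June 2039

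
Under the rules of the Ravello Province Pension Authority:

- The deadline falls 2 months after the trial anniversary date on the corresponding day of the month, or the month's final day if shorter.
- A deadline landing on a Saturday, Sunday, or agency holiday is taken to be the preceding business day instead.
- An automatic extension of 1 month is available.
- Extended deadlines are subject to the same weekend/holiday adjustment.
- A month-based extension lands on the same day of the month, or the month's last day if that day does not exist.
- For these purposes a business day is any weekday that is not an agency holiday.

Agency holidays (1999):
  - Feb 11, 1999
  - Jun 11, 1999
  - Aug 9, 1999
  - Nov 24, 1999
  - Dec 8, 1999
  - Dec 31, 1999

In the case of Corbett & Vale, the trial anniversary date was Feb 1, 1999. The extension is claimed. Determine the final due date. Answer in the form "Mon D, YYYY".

Moving 2 months forward from Feb 1, 1999 on the corresponding day gives Apr 1, 1999.
Apr 1, 1999 is a Thursday and not a listed holiday, so it stands.
Add 1 month to Apr 1, 1999: May 1, 1999.
May 1, 1999 is a Saturday, so it moves to the preceding business day, Apr 30, 1999 (Friday).
Deadline: Apr 30, 1999.

Apr 30, 1999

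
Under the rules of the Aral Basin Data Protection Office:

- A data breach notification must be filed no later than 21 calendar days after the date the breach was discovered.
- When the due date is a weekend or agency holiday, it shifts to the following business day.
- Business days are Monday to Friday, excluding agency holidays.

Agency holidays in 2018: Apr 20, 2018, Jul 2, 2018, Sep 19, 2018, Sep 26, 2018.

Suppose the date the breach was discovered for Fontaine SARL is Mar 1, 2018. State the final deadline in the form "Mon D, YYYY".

Trigger date Mar 1, 2018 + 21 calendar days = Mar 22, 2018.
Since Mar 22, 2018 is a Thursday and not a holiday, the date is unchanged.
Final deadline: Mar 22, 2018.

Mar 22, 2018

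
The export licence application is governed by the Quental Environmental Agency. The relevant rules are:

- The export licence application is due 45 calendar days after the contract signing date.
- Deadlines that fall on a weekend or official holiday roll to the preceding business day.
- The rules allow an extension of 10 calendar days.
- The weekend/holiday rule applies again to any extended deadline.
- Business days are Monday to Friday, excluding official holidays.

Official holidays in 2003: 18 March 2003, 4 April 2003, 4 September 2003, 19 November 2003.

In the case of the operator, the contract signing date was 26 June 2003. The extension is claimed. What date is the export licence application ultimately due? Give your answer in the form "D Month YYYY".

18 August 2003

Trigger date 26 June 2003 + 45 calendar days = 10 August 2003.
10 August 2003 is a Sunday, so it moves to the preceding business day, 8 August 2003 (Friday).
Add the 10 calendar-day extension to 8 August 2003: 18 August 2003.
18 August 2003 is a Monday and not a listed holiday, so it stands.
Deadline: 18 August 2003.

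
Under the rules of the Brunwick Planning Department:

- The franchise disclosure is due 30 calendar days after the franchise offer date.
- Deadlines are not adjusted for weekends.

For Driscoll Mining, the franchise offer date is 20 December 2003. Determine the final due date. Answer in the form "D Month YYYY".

30 calendar days after 20 December 2003 is 19 January 2004.
19 January 2004 is a Monday; no weekend or holiday adjustment applies.
So the filing is due 19 January 2004.

19 January 2004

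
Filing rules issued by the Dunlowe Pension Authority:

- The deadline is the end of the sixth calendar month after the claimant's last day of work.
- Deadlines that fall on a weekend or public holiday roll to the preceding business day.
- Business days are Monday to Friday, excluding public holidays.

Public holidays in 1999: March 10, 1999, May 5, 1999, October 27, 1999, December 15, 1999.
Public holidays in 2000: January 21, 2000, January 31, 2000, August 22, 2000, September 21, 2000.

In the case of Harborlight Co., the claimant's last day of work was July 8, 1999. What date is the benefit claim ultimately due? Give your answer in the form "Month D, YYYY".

6 months after July 8, 1999 is January 2000; that month ends on January 31, 2000.
January 31, 2000 is a listed holiday; the preceding business day is January 28, 2000 (Friday).
So the filing is due January 28, 2000.

January 28, 2000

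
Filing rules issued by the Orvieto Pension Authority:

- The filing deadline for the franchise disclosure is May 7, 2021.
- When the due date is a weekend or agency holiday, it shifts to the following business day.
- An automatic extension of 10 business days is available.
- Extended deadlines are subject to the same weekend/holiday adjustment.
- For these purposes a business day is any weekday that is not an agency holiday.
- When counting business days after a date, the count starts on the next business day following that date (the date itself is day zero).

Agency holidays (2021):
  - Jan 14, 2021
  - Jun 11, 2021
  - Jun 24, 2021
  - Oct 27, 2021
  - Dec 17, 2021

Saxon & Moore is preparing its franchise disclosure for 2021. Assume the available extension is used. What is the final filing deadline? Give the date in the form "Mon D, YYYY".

The statutory due date is May 7, 2021.
Since May 7, 2021 is a Friday and not a holiday, the date is unchanged.
The 10-business-day extension runs from May 7, 2021 to May 21, 2021.
May 21, 2021 (Friday) is already a business day.
Deadline: May 21, 2021.

May 21, 2021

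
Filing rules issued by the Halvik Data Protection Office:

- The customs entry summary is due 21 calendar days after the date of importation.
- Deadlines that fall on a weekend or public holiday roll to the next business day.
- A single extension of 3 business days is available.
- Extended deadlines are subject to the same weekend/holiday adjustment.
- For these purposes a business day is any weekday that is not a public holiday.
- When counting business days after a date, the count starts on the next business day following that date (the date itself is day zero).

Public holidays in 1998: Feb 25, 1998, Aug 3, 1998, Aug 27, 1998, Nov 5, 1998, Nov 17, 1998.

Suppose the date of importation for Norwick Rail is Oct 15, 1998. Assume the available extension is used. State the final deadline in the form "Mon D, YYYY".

Nov 11, 1998

Adding 21 calendar days to Oct 15, 1998 gives Nov 5, 1998.
Nov 5, 1998 is a listed holiday, so it moves to the next business day, Nov 6, 1998 (Friday).
Applying the 3-business-day extension: 3 business days after Nov 6, 1998 is Nov 11, 1998.
Since Nov 11, 1998 is a Wednesday and not a holiday, the date is unchanged.
So the filing is due Nov 11, 1998.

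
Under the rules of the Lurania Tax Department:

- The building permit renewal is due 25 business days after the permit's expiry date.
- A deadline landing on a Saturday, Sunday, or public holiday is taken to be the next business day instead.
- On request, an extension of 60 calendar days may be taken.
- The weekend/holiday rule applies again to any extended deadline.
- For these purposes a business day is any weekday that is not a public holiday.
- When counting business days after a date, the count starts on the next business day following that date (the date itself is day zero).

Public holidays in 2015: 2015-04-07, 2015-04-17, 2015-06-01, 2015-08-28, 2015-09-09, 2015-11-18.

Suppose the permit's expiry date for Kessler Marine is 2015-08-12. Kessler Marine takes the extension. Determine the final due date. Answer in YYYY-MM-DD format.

2015-11-17

Starting the day after 2015-08-12 and counting 25 business days lands on 2015-09-18.
Since 2015-09-18 is a Friday and not a holiday, the date is unchanged.
The 60-calendar-day extension moves the deadline from 2015-09-18 to 2015-11-17.
2015-11-17 falls on a Tuesday, which is a business day, so no adjustment is needed.
Final deadline: 2015-11-17.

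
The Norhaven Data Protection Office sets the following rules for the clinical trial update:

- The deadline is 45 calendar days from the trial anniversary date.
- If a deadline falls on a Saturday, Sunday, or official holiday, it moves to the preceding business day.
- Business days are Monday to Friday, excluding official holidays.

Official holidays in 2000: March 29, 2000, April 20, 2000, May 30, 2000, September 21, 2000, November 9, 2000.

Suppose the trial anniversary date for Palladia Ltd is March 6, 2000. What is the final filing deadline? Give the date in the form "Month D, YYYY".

April 19, 2000

45 calendar days after March 6, 2000 is April 20, 2000.
April 20, 2000 is a listed holiday; the preceding business day is April 19, 2000 (Wednesday).
The final due date is April 19, 2000.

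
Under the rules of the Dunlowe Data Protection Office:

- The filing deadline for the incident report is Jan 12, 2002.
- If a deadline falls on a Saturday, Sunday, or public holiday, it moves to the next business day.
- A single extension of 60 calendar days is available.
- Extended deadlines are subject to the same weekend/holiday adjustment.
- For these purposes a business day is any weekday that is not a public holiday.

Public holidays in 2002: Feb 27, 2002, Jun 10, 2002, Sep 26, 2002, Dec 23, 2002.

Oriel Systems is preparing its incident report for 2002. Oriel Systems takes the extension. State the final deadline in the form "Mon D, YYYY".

Start from the fixed due date, Jan 12, 2002.
Jan 12, 2002 is a Saturday; the next business day is Jan 14, 2002 (Monday).
Add the 60 calendar-day extension to Jan 14, 2002: Mar 15, 2002.
Since Mar 15, 2002 is a Friday and not a holiday, the date is unchanged.
So the filing is due Mar 15, 2002.

Mar 15, 2002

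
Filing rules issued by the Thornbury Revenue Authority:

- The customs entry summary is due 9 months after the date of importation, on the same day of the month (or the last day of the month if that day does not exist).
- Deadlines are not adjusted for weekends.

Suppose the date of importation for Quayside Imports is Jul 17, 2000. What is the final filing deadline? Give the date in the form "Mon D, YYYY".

9 months after Jul 17, 2000, on the same day of the month, is Apr 17, 2001.
No adjustment is made for weekends or holidays, so Apr 17, 2001 stands.
So the filing is due Apr 17, 2001.

Apr 17, 2001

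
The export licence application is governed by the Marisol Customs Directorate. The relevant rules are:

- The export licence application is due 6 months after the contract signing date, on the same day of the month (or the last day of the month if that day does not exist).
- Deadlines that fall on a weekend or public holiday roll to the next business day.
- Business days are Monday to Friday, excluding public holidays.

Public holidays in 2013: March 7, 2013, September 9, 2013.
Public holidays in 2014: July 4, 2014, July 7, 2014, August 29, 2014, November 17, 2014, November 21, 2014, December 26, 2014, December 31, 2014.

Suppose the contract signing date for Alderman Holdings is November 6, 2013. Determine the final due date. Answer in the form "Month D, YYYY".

May 6, 2014

6 months after November 6, 2013, on the same day of the month, is May 6, 2014.
May 6, 2014 falls on a Tuesday, which is a business day, so no adjustment is needed.
Deadline: May 6, 2014.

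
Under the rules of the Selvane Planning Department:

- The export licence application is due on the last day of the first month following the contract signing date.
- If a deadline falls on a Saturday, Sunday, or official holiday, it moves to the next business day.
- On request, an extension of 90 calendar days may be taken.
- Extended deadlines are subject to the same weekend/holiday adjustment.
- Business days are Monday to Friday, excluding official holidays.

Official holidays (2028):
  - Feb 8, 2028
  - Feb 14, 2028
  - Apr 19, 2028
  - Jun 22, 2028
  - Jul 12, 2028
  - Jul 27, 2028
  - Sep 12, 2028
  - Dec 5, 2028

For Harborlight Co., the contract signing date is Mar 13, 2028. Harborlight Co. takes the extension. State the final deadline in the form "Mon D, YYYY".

The first month after Mar 13, 2028 is April 2028, whose last day is Apr 30, 2028.
Apr 30, 2028 is a Sunday, so it moves to the next business day, May 1, 2028 (Monday).
Add the 90 calendar-day extension to May 1, 2028: Jul 30, 2028.
Jul 30, 2028 is a Sunday; the next business day is Jul 31, 2028 (Monday).
Final deadline: Jul 31, 2028.

Jul 31, 2028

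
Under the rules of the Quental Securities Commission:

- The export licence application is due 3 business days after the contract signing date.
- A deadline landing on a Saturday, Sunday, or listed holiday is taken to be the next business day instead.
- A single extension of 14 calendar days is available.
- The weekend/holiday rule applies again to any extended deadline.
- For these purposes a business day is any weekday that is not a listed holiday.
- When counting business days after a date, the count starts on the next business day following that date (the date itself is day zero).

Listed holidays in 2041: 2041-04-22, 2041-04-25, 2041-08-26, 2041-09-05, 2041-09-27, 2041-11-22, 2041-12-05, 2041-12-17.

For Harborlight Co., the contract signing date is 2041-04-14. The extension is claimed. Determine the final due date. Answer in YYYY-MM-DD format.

2041-05-01

Counting 3 business days after 2041-04-14 (skipping weekends and listed holidays) reaches 2041-04-17.
2041-04-17 is a Wednesday and not a listed holiday, so it stands.
Applying the 14-calendar-day extension: 2041-04-17 + 14 days = 2041-05-01.
2041-05-01 is a Wednesday and not a listed holiday, so it stands.
Final deadline: 2041-05-01.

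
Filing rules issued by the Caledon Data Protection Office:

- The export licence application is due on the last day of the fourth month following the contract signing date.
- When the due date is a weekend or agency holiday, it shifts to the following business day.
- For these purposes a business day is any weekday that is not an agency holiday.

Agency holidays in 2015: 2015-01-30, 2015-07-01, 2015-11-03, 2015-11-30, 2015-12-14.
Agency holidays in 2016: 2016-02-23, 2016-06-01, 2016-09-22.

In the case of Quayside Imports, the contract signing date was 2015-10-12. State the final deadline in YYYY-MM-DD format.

The fourth month after 2015-10-12 is February 2016, whose last day is 2016-02-29.
2016-02-29 (Monday) is already a business day.
Deadline: 2016-02-29.

2016-02-29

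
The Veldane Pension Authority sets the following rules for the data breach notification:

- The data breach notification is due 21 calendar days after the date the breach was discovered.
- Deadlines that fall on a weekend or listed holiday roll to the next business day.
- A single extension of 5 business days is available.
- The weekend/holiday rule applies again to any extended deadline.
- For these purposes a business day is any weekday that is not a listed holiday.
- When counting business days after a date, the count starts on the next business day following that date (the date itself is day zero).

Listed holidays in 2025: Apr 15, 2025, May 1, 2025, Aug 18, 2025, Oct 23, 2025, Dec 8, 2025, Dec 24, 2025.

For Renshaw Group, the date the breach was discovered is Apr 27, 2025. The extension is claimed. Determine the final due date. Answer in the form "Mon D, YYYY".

Adding 21 calendar days to Apr 27, 2025 gives May 18, 2025.
Because May 18, 2025 is a Sunday, the deadline becomes May 19, 2025 (Monday).
Applying the 5-business-day extension: 5 business days after May 19, 2025 is May 26, 2025.
May 26, 2025 (Monday) is already a business day.
Deadline: May 26, 2025.

May 26, 2025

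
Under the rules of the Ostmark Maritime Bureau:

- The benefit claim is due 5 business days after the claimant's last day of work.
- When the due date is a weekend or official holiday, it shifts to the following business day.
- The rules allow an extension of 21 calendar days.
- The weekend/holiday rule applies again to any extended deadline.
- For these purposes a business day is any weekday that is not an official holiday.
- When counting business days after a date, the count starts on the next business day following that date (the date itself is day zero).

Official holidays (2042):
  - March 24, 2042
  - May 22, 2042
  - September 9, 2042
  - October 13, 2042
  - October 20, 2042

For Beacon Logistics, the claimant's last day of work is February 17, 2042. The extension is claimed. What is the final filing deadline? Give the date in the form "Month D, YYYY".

March 17, 2042

Starting the day after February 17, 2042 and counting 5 business days lands on February 24, 2042.
February 24, 2042 is a Monday and not a listed holiday, so it stands.
With the 21-day extension, February 24, 2042 becomes March 17, 2042.
March 17, 2042 is a Monday and not a listed holiday, so it stands.
Final deadline: March 17, 2042.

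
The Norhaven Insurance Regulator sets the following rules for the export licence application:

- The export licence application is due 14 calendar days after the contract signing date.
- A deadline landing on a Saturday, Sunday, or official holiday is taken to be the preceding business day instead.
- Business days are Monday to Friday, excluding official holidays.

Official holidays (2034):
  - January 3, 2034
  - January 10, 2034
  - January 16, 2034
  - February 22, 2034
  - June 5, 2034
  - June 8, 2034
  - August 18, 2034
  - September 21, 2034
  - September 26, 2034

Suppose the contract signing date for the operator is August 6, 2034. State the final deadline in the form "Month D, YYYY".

August 17, 2034

14 calendar days after August 6, 2034 is August 20, 2034.
August 20, 2034 falls on a Sunday. Rolling to the preceding business day gives August 17, 2034, a Thursday.
So the filing is due August 17, 2034.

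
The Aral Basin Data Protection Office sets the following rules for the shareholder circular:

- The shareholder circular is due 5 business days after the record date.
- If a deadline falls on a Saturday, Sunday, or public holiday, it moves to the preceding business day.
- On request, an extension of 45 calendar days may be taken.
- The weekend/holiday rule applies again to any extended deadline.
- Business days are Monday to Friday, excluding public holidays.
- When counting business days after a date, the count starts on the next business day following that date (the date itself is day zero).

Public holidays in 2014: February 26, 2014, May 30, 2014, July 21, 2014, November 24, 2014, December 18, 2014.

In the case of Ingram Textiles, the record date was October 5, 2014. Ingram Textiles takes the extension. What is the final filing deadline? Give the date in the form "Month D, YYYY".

November 21, 2014

5 business days after October 5, 2014, excluding weekends and holidays, is October 10, 2014.
Since October 10, 2014 is a Friday and not a holiday, the date is unchanged.
The 45-calendar-day extension moves the deadline from October 10, 2014 to November 24, 2014.
November 24, 2014 falls on a listed holiday. Rolling to the preceding business day gives November 21, 2014, a Friday.
The final due date is November 21, 2014.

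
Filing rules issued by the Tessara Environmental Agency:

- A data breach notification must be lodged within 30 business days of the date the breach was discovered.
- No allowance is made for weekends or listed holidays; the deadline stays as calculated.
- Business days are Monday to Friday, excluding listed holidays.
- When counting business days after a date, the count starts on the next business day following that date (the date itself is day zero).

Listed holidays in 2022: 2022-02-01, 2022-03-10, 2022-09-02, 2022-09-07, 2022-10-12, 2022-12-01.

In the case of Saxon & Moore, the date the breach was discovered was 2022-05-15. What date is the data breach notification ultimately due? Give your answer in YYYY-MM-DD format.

2022-06-24

30 business days after 2022-05-15, excluding weekends and holidays, is 2022-06-24.
2022-06-24 is a Friday; no weekend or holiday adjustment applies.
Deadline: 2022-06-24.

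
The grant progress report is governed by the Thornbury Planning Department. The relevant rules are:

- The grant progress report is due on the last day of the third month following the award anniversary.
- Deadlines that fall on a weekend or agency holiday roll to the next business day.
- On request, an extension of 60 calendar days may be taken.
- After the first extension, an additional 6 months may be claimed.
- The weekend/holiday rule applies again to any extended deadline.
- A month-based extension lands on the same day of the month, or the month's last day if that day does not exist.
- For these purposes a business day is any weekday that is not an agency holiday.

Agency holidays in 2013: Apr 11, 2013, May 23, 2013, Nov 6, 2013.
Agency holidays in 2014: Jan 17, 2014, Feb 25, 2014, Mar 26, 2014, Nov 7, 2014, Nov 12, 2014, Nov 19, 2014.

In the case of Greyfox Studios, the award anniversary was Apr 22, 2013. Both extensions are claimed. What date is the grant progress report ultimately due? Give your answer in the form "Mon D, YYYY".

The third month after Apr 22, 2013 is July 2013, whose last day is Jul 31, 2013.
Jul 31, 2013 is a Wednesday and not a listed holiday, so it stands.
Applying the 60-calendar-day extension: Jul 31, 2013 + 60 days = Sep 29, 2013.
Sep 29, 2013 falls on a Sunday. Rolling to the next business day gives Sep 30, 2013, a Monday.
The 6 months extension carries Sep 30, 2013 to Mar 30, 2014.
Because Mar 30, 2014 is a Sunday, the deadline becomes Mar 31, 2014 (Monday).
The final due date is Mar 31, 2014.

Mar 31, 2014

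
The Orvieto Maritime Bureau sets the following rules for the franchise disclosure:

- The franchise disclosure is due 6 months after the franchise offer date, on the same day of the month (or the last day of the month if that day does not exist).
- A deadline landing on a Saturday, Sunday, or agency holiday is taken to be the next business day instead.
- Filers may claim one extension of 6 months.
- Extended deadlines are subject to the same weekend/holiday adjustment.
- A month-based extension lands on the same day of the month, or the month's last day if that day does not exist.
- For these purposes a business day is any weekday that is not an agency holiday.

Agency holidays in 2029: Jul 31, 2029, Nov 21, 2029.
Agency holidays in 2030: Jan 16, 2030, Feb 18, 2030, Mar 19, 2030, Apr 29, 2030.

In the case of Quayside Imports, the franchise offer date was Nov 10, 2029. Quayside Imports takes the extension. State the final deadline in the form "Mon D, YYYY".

Moving 6 months forward from Nov 10, 2029 on the corresponding day gives May 10, 2030.
May 10, 2030 is a Friday and not a listed holiday, so it stands.
The 6 months extension carries May 10, 2030 to Nov 10, 2030.
Because Nov 10, 2030 is a Sunday, the deadline becomes Nov 11, 2030 (Monday).
So the filing is due Nov 11, 2030.

Nov 11, 2030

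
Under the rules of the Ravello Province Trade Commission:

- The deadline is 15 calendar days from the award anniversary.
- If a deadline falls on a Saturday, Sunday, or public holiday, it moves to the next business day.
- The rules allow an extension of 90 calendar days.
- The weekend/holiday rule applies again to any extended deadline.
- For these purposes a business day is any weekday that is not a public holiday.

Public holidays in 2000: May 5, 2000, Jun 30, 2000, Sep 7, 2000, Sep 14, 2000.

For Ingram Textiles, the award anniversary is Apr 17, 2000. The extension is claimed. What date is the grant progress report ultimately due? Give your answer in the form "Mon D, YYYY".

Jul 31, 2000

15 calendar days after Apr 17, 2000 is May 2, 2000.
May 2, 2000 falls on a Tuesday, which is a business day, so no adjustment is needed.
Applying the 90-calendar-day extension: May 2, 2000 + 90 days = Jul 31, 2000.
Since Jul 31, 2000 is a Monday and not a holiday, the date is unchanged.
Deadline: Jul 31, 2000.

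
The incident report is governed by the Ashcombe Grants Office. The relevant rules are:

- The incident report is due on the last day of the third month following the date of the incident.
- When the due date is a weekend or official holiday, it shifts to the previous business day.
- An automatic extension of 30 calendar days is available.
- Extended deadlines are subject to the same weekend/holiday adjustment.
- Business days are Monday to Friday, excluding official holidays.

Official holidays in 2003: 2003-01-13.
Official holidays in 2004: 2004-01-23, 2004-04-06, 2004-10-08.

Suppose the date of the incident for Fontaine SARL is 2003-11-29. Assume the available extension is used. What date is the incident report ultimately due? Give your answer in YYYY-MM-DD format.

The third month after 2003-11-29 is February 2004, whose last day is 2004-02-29.
2004-02-29 is a Sunday; the preceding business day is 2004-02-27 (Friday).
The 30-calendar-day extension moves the deadline from 2004-02-27 to 2004-03-28.
2004-03-28 falls on a Sunday. Rolling to the preceding business day gives 2004-03-26, a Friday.
The final due date is 2004-03-26.

2004-03-26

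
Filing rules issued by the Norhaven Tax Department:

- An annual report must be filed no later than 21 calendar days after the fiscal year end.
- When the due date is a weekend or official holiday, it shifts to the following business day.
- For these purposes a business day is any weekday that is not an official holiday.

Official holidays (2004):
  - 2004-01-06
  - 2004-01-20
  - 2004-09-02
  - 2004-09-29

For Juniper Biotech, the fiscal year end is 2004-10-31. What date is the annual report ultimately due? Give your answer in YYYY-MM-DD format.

2004-11-22

Trigger date 2004-10-31 + 21 calendar days = 2004-11-21.
2004-11-21 is a Sunday, so it moves to the next business day, 2004-11-22 (Monday).
Final deadline: 2004-11-22.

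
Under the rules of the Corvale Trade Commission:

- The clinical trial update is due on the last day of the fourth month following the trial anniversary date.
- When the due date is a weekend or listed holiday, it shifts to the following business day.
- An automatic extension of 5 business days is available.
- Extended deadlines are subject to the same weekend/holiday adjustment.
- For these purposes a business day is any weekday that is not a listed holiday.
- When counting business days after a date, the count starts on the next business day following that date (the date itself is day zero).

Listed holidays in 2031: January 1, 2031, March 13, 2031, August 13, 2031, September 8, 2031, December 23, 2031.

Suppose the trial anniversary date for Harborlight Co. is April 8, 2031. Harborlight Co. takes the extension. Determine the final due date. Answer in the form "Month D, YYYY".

4 months after April 8, 2031 falls in August 2031; the last day of that month is August 31, 2031.
Because August 31, 2031 is a Sunday, the deadline becomes September 1, 2031 (Monday).
The 5-business-day extension runs from September 1, 2031 to September 9, 2031.
September 9, 2031 (Tuesday) is already a business day.
So the filing is due September 9, 2031.

September 9, 2031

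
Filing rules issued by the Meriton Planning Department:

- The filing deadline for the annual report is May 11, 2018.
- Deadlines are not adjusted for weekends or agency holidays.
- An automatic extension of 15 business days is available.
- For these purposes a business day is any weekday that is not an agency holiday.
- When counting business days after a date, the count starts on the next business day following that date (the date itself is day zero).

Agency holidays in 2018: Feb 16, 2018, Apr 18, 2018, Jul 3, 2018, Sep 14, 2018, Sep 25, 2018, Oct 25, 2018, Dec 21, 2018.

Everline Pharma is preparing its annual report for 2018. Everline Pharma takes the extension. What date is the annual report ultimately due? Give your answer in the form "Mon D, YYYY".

The statutory due date is May 11, 2018.
No adjustment is made for weekends or holidays, so May 11, 2018 stands.
The 15-business-day extension runs from May 11, 2018 to Jun 1, 2018.
No adjustment is made for weekends or holidays, so Jun 1, 2018 stands.
The final due date is Jun 1, 2018.

Jun 1, 2018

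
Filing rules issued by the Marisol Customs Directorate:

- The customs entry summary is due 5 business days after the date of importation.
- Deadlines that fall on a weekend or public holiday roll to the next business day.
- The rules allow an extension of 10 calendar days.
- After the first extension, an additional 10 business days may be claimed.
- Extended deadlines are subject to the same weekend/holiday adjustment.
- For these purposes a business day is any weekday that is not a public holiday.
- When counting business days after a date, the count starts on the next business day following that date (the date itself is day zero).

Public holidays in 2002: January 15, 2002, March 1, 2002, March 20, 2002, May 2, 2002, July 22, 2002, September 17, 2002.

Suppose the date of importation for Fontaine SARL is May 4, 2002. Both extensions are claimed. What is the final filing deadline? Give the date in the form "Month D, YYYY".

5 business days after May 4, 2002, excluding weekends and holidays, is May 10, 2002.
May 10, 2002 is a Friday and not a listed holiday, so it stands.
Applying the 10-calendar-day extension: May 10, 2002 + 10 days = May 20, 2002.
Since May 20, 2002 is a Monday and not a holiday, the date is unchanged.
Counting 10 further business days from May 20, 2002 reaches June 3, 2002.
Since June 3, 2002 is a Monday and not a holiday, the date is unchanged.
Deadline: June 3, 2002.

June 3, 2002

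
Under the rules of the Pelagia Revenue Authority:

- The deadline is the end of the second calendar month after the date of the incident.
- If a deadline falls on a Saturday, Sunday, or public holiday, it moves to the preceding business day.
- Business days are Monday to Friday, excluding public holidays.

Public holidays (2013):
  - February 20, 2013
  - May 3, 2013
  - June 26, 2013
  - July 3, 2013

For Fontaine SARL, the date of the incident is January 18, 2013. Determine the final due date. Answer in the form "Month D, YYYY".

2 months after January 18, 2013 falls in March 2013; the last day of that month is March 31, 2013.
March 31, 2013 falls on a Sunday. Rolling to the preceding business day gives March 29, 2013, a Friday.
So the filing is due March 29, 2013.

March 29, 2013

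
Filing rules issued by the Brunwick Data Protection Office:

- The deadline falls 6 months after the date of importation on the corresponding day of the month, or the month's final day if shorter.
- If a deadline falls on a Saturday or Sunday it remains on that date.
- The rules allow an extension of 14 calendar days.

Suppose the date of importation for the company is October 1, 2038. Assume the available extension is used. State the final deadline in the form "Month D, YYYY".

April 15, 2039

6 months from October 1, 2038 is April 1, 2039.
No adjustment is made for weekends or holidays, so April 1, 2039 stands.
Add the 14 calendar-day extension to April 1, 2039: April 15, 2039.
April 15, 2039 is a Friday; no weekend or holiday adjustment applies.
The final due date is April 15, 2039.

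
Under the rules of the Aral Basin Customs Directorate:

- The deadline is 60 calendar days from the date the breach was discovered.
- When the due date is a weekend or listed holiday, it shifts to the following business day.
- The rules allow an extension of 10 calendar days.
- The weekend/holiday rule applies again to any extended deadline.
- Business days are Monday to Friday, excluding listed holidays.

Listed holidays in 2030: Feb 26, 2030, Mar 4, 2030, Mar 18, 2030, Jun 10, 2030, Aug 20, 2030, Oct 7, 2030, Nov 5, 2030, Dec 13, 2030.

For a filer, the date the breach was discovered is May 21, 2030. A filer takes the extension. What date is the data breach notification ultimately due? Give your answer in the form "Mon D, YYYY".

Aug 1, 2030

60 calendar days after May 21, 2030 is Jul 20, 2030.
Jul 20, 2030 is a Saturday, so it moves to the next business day, Jul 22, 2030 (Monday).
Applying the 10-calendar-day extension: Jul 22, 2030 + 10 days = Aug 1, 2030.
Aug 1, 2030 (Thursday) is already a business day.
So the filing is due Aug 1, 2030.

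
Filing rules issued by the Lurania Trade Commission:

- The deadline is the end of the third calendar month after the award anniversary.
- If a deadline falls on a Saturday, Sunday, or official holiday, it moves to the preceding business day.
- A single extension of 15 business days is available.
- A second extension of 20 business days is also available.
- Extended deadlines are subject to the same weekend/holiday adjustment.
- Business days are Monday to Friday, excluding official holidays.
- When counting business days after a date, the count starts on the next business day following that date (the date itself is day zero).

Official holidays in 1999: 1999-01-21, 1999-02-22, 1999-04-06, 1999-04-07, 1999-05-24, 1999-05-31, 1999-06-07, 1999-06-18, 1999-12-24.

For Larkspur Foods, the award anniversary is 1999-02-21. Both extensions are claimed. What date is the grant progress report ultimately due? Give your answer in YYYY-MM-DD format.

1999-07-21

3 months after 1999-02-21 is May 1999; that month ends on 1999-05-31.
1999-05-31 is a listed holiday, so it moves to the preceding business day, 1999-05-28 (Friday).
Applying the 15-business-day extension: 15 business days after 1999-05-28 is 1999-06-23.
1999-06-23 is a Wednesday and not a listed holiday, so it stands.
Applying the 20-business-day extension: 20 business days after 1999-06-23 is 1999-07-21.
1999-07-21 is a Wednesday and not a listed holiday, so it stands.
The final due date is 1999-07-21.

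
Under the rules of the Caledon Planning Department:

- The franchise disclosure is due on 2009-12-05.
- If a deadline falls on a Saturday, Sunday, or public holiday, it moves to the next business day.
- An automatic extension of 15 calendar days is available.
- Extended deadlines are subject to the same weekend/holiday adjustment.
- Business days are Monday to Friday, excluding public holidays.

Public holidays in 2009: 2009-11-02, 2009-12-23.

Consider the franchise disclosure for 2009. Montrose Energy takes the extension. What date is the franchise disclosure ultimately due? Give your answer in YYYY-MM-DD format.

2009-12-22

The statutory due date is 2009-12-05.
Because 2009-12-05 is a Saturday, the deadline becomes 2009-12-07 (Monday).
Applying the 15-calendar-day extension: 2009-12-07 + 15 days = 2009-12-22.
2009-12-22 is a Tuesday and not a listed holiday, so it stands.
Deadline: 2009-12-22.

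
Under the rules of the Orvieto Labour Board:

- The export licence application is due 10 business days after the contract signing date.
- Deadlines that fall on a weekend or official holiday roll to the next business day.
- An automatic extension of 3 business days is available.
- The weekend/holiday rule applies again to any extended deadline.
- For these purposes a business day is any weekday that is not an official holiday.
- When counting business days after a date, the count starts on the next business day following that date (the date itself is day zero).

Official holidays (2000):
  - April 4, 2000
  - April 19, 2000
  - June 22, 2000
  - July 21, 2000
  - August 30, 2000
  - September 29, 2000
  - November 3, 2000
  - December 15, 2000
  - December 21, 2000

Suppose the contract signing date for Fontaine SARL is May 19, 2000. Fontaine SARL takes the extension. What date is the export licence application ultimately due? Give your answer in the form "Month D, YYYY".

June 7, 2000

10 business days after May 19, 2000, excluding weekends and holidays, is June 2, 2000.
June 2, 2000 (Friday) is already a business day.
Applying the 3-business-day extension: 3 business days after June 2, 2000 is June 7, 2000.
June 7, 2000 (Wednesday) is already a business day.
Final deadline: June 7, 2000.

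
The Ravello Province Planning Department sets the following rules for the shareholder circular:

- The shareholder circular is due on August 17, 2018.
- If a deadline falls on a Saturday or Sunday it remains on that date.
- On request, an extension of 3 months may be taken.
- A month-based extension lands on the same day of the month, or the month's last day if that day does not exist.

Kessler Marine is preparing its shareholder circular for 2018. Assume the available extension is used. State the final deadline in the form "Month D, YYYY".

November 17, 2018

The statutory due date is August 17, 2018.
August 17, 2018 is a Friday; no weekend or holiday adjustment applies.
Applying the 3 months extension: 3 months after August 17, 2018 is November 17, 2018.
November 17, 2018 falls on a Saturday. The rules make no weekend/holiday allowance, so it remains November 17, 2018.
So the filing is due November 17, 2018.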